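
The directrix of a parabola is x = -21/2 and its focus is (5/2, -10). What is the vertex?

The vertex is the midpoint between the focus and the directrix along the axis of symmetry.
Axis is horizontal (directrix is vertical). Vertex x-coordinate = (5/2 + (-21/2))/2 = -4; y-coordinate = -10.

(-4, -10)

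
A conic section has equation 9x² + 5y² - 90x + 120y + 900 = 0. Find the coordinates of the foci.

(5, -14) and (5, -10)

Collect terms: 9(x² - 10x) + 5(y² + 24y) = -900
Completing the square gives 9(x - 5)² + 5(y + 12)² = -900 + 225 + 720 = 45.
Divide through by 45 to get (x - 5)²/5 + (y + 12)²/9 = 1.
Ellipse, center (5, -12), major axis vertical; a² = 9, b² = 5.
c² = a² - b² = 9 - 5 = 4, so c = 2.
Foci lie on the vertical axis through the center: (h, k ± c).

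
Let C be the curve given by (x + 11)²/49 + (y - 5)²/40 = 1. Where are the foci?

(-14, 5) and (-8, 5)

Center (-11, 5). The larger denominator 49 sits under the x-term, so the major axis is horizontal; a² = 49, b² = 40.
c² = a² - b² = 49 - 40 = 9, so c = 3.
Foci lie on the horizontal axis through the center: (h ± c, k).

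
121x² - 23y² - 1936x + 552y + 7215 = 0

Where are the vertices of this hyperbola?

Collect terms: 121(x² - 16x) -23(y² - 24y) = -7215
Complete the square: 121(x - 8)² -23(y - 12)² = -7215 + 7744 - 3312 = -2783
Divide by -2783: (y - 12)²/121 - (x - 8)²/23 = 1
Hyperbola, center (8, 12), transverse axis vertical; a² = 121, b² = 23.
a = 11. Vertices at (h, k ± a).

(8, 1) and (8, 23)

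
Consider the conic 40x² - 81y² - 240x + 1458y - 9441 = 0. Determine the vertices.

(-6, 9) and (12, 9)

Group: 40(x² - 6x) -81(y² - 18y) = 9441
Complete the square: 40(x - 3)² -81(y - 9)² = 9441 + 360 - 6561 = 3240
Dividing both sides by 3240: (x - 3)²/81 - (y - 9)²/40 = 1
Hyperbola, center (3, 9), transverse axis horizontal; a² = 81, b² = 40.
a = 9. Vertices at (h ± a, k).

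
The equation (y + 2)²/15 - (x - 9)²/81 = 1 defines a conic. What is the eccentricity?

Center (9, -2). The positive term is the y-term, so the transverse axis is vertical; a² = 15, b² = 81.
c² = a² + b² = 96, so c = 4√6.
e = c/a = 4√6/√15 = 4√10/5.

e = 4√10/5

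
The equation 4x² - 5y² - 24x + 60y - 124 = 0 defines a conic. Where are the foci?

Collect terms: 4(x² - 6x) -5(y² - 12y) = 124
Complete the square in x and y: 4(x - 3)² -5(y - 6)² = 124 + 36 - 180 = -20
Divide through by -20 to get (y - 6)²/4 - (x - 3)²/5 = 1.
Hyperbola, center (3, 6), transverse axis vertical; a² = 4, b² = 5.
c² = a² + b² = 4 + 5 = 9, so c = 3.
Foci lie on the vertical axis through the center: (h, k ± c).

(3, 3) and (3, 9)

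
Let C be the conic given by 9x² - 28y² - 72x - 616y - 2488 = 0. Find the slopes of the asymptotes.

Collect terms: 9(x² - 8x) -28(y² + 22y) = 2488
9(x - 4)² -28(y + 11)² = 2488 + 144 - 3388 = -756
Divide through by -756 to get (y + 11)²/27 - (x - 4)²/84 = 1.
Hyperbola, center (4, -11), transverse axis vertical; a² = 27, b² = 84.
For a vertical hyperbola the asymptotes have slope ±a/b.
Here that is ±3√3/2√21 = ±3√7/14.

3√7/14 and -3√7/14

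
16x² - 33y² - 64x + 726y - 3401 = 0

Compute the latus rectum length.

33/2

Rearranging, 16(x² - 4x) -33(y² - 22y) = 3401.
Completing the square gives 16(x - 2)² -33(y - 11)² = 3401 + 64 - 3993 = -528.
Divide through by -528 to get (y - 11)²/16 - (x - 2)²/33 = 1.
Hyperbola, center (2, 11), transverse axis vertical; a² = 16, b² = 33.
Latus rectum length = 2b²/a = 2·33/4 = 33/2.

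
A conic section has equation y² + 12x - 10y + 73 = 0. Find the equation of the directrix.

Only y is squared. Complete the square in y: (y - 5)² = -12(x + 4).
Vertex (-4, 5); 4p = -12 so p = -3. Opens left.
Directrix is the vertical line x = h − p = -4 − (-3) = -1.

x = -1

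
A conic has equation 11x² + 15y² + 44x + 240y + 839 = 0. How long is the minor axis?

11(x² + 4x) + 15(y² + 16y) = -839
Completing the square gives 11(x + 2)² + 15(y + 8)² = -839 + 44 + 960 = 165.
Divide by 165: (x + 2)²/15 + (y + 8)²/11 = 1
Ellipse, center (-2, -8), major axis horizontal; a² = 15, b² = 11.
b² = 11 so b = √11; the minor axis has length 2b = 2√11.

2√11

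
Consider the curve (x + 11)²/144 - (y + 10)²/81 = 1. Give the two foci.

Center (-11, -10). The positive term is the x-term, so the transverse axis is horizontal; a² = 144, b² = 81.
c² = a² + b² = 144 + 81 = 225, so c = 15.
Foci lie on the horizontal axis through the center: (h ± c, k).

(-26, -10) and (4, -10)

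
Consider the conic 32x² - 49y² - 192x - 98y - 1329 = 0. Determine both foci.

32(x² - 6x) -49(y² + 2y) = 1329
Completing the square gives 32(x - 3)² -49(y + 1)² = 1329 + 288 - 49 = 1568.
Dividing both sides by 1568: (x - 3)²/49 - (y + 1)²/32 = 1
Hyperbola, center (3, -1), transverse axis horizontal; a² = 49, b² = 32.
c² = a² + b² = 49 + 32 = 81, so c = 9.
Foci lie on the horizontal axis through the center: (h ± c, k).

(-6, -1) and (12, -1)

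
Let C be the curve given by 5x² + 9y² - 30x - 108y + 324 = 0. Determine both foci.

(1, 6) and (5, 6)

Rearranging, 5(x² - 6x) + 9(y² - 12y) = -324.
Complete the square: 5(x - 3)² + 9(y - 6)² = -324 + 45 + 324 = 45
Divide by 45: (x - 3)²/9 + (y - 6)²/5 = 1
Ellipse, center (3, 6), major axis horizontal; a² = 9, b² = 5.
c² = a² - b² = 9 - 5 = 4, so c = 2.
Foci lie on the horizontal axis through the center: (h ± c, k).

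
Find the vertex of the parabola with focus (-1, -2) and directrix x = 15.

The vertex is the midpoint between the focus and the directrix along the axis of symmetry.
Axis is horizontal (directrix is vertical). Vertex x-coordinate = (-1 + 15)/2 = 7; y-coordinate = -2.

(7, -2)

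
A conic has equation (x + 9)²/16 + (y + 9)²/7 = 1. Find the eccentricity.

Center (-9, -9). The larger denominator 16 sits under the x-term, so the major axis is horizontal; a² = 16, b² = 7.
c² = a² - b² = 9, so c = 3.
e = c/a = 3/4.

e = 3/4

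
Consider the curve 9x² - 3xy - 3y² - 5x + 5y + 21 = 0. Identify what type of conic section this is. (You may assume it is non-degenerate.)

hyperbola

A = 9, B = -3, C = -3.
Discriminant B² − 4AC = (-3)² − 4·9·(-3) = 117.
B² − 4AC > 0 ⇒ hyperbola.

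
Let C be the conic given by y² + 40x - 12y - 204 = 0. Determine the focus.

(-4, 6)

Only y is squared. Complete the square in y: (y - 6)² = -40(x - 6).
Vertex (6, 6); 4p = -40 so p = -10. Opens left.
Focus is p units from the vertex along the axis: (h + p, k).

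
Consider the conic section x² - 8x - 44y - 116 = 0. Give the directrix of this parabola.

Only x is squared. Complete the square in x: (x - 4)² = 44(y + 3).
Vertex (4, -3); 4p = 44 so p = 11. Opens up.
Directrix is the horizontal line y = k − p = -3 − (11) = -14.

y = -14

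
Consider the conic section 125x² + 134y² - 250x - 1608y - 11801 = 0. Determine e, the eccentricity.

Group the x- and y-terms: 125(x² - 2x) + 134(y² - 12y) = 11801
Complete the square in x and y: 125(x - 1)² + 134(y - 6)² = 11801 + 125 + 4824 = 16750
Divide through by 16750 to get (x - 1)²/134 + (y - 6)²/125 = 1.
Ellipse, center (1, 6), major axis horizontal; a² = 134, b² = 125.
c² = a² - b² = 9, so c = 3.
e = c/a = 3/√134 = 3√134/134.

e = 3√134/134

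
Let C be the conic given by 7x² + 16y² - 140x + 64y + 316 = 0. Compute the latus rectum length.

Group: 7(x² - 20x) + 16(y² + 4y) = -316
7(x - 10)² + 16(y + 2)² = -316 + 700 + 64 = 448
Divide by 448: (x - 10)²/64 + (y + 2)²/28 = 1
Ellipse, center (10, -2), major axis horizontal; a² = 64, b² = 28.
Latus rectum length = 2b²/a = 2·28/8 = 7.

7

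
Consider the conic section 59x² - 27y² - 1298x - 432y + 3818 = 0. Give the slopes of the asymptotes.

√177/9 and -√177/9

Group: 59(x² - 22x) -27(y² + 16y) = -3818
59(x - 11)² -27(y + 8)² = -3818 + 7139 - 1728 = 1593
Divide through by 1593 to get (x - 11)²/27 - (y + 8)²/59 = 1.
Hyperbola, center (11, -8), transverse axis horizontal; a² = 27, b² = 59.
For a horizontal hyperbola the asymptotes have slope ±b/a.
Here that is ±√59/3√3 = ±√177/9.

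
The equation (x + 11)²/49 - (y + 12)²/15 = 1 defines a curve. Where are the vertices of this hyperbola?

(-18, -12) and (-4, -12)

Center (-11, -12). The positive term is the x-term, so the transverse axis is horizontal; a² = 49, b² = 15.
a = 7. Vertices at (h ± a, k).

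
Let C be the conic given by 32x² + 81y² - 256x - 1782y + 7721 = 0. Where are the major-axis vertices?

(-5, 11) and (13, 11)

Group: 32(x² - 8x) + 81(y² - 22y) = -7721
32(x - 4)² + 81(y - 11)² = -7721 + 512 + 9801 = 2592
Dividing both sides by 2592: (x - 4)²/81 + (y - 11)²/32 = 1
Ellipse, center (4, 11), major axis horizontal; a² = 81, b² = 32.
a = 9. Vertices at (h ± a, k).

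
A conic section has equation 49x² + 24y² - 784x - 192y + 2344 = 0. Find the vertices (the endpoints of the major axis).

(8, -3) and (8, 11)

Group the x- and y-terms: 49(x² - 16x) + 24(y² - 8y) = -2344
Completing the square gives 49(x - 8)² + 24(y - 4)² = -2344 + 3136 + 384 = 1176.
Dividing both sides by 1176: (x - 8)²/24 + (y - 4)²/49 = 1
Ellipse, center (8, 4), major axis vertical; a² = 49, b² = 24.
a = 7. Vertices at (h, k ± a).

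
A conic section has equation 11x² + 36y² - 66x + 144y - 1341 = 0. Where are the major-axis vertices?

(-9, -2) and (15, -2)

11(x² - 6x) + 36(y² + 4y) = 1341
Complete the square in x and y: 11(x - 3)² + 36(y + 2)² = 1341 + 99 + 144 = 1584
Divide by 1584: (x - 3)²/144 + (y + 2)²/44 = 1
Ellipse, center (3, -2), major axis horizontal; a² = 144, b² = 44.
a = 12. Vertices at (h ± a, k).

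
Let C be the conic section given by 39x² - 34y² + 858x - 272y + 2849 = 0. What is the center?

Group: 39(x² + 22x) -34(y² + 8y) = -2849
Complete the square in x and y: 39(x + 11)² -34(y + 4)² = -2849 + 4719 - 544 = 1326
Dividing both sides by 1326: (x + 11)²/34 - (y + 4)²/39 = 1
Hyperbola with center (-11, -4).

(-11, -4)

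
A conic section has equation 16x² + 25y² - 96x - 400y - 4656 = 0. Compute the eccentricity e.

e = 3/5

Group: 16(x² - 6x) + 25(y² - 16y) = 4656
Complete the square in x and y: 16(x - 3)² + 25(y - 8)² = 4656 + 144 + 1600 = 6400
Dividing both sides by 6400: (x - 3)²/400 + (y - 8)²/256 = 1
Ellipse, center (3, 8), major axis horizontal; a² = 400, b² = 256.
c² = a² - b² = 144, so c = 12.
e = c/a = 12/20 = 3/5.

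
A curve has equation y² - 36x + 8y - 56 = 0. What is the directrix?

Only y is squared. Complete the square in y: (y + 4)² = 36(x + 2).
Vertex (-2, -4); 4p = 36 so p = 9. Opens right.
Directrix is the vertical line x = h − p = -2 − (9) = -11.

x = -11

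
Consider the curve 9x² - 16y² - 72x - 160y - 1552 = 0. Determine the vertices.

(-8, -5) and (16, -5)

Collect terms: 9(x² - 8x) -16(y² + 10y) = 1552
Complete the square in x and y: 9(x - 4)² -16(y + 5)² = 1552 + 144 - 400 = 1296
Dividing both sides by 1296: (x - 4)²/144 - (y + 5)²/81 = 1
Hyperbola, center (4, -5), transverse axis horizontal; a² = 144, b² = 81.
a = 12. Vertices at (h ± a, k).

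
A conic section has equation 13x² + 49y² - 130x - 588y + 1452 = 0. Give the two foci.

(-1, 6) and (11, 6)

Group: 13(x² - 10x) + 49(y² - 12y) = -1452
13(x - 5)² + 49(y - 6)² = -1452 + 325 + 1764 = 637
Divide through by 637 to get (x - 5)²/49 + (y - 6)²/13 = 1.
Ellipse, center (5, 6), major axis horizontal; a² = 49, b² = 13.
c² = a² - b² = 49 - 13 = 36, so c = 6.
Foci lie on the horizontal axis through the center: (h ± c, k).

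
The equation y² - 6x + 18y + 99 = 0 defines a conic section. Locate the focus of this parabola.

Only y is squared. Complete the square in y: (y + 9)² = 6(x - 3).
Vertex (3, -9); 4p = 6 so p = 3/2. Opens right.
Focus is p units from the vertex along the axis: (h + p, k).

(9/2, -9)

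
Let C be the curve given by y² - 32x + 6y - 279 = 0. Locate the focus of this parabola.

Only y is squared. Complete the square in y: (y + 3)² = 32(x + 9).
Vertex (-9, -3); 4p = 32 so p = 8. Opens right.
Focus is p units from the vertex along the axis: (h + p, k).

(-1, -3)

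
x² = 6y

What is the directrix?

Vertex (0, 0); 4p = 6 so p = 3/2. Opens up.
Directrix is the horizontal line y = k − p = 0 − (3/2) = -3/2.

y = -3/2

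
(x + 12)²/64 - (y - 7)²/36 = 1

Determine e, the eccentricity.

e = 5/4

Center (-12, 7). The positive term is the x-term, so the transverse axis is horizontal; a² = 64, b² = 36.
c² = a² + b² = 100, so c = 10.
e = c/a = 10/8 = 5/4.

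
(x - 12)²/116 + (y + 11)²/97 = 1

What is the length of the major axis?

4√29

Center (12, -11). The larger denominator 116 sits under the x-term, so the major axis is horizontal; a² = 116, b² = 97.
a² = 116 so a = 2√29; the major axis has length 2a = 4√29.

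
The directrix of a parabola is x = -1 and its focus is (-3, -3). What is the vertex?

The vertex is the midpoint between the focus and the directrix along the axis of symmetry.
Axis is horizontal (directrix is vertical). Vertex x-coordinate = (-3 + (-1))/2 = -2; y-coordinate = -3.

(-2, -3)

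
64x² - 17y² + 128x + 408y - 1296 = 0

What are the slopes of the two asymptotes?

8√17/17 and -8√17/17

Rearranging, 64(x² + 2x) -17(y² - 24y) = 1296.
64(x + 1)² -17(y - 12)² = 1296 + 64 - 2448 = -1088
Divide by -1088: (y - 12)²/64 - (x + 1)²/17 = 1
Hyperbola, center (-1, 12), transverse axis vertical; a² = 64, b² = 17.
For a vertical hyperbola the asymptotes have slope ±a/b.
Here that is ±8/√17 = ±8√17/17.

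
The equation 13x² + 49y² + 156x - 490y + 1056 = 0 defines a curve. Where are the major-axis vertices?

(-13, 5) and (1, 5)

Group: 13(x² + 12x) + 49(y² - 10y) = -1056
Completing the square gives 13(x + 6)² + 49(y - 5)² = -1056 + 468 + 1225 = 637.
Divide by 637: (x + 6)²/49 + (y - 5)²/13 = 1
Ellipse, center (-6, 5), major axis horizontal; a² = 49, b² = 13.
a = 7. Vertices at (h ± a, k).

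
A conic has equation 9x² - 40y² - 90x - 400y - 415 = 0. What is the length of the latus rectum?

9(x² - 10x) -40(y² + 10y) = 415
Complete the square in x and y: 9(x - 5)² -40(y + 5)² = 415 + 225 - 1000 = -360
Dividing both sides by -360: (y + 5)²/9 - (x - 5)²/40 = 1
Hyperbola, center (5, -5), transverse axis vertical; a² = 9, b² = 40.
Latus rectum length = 2b²/a = 2·40/3 = 80/3.

80/3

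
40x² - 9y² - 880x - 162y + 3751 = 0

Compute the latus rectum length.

80/3

Group: 40(x² - 22x) -9(y² + 18y) = -3751
Complete the square in x and y: 40(x - 11)² -9(y + 9)² = -3751 + 4840 - 729 = 360
Dividing both sides by 360: (x - 11)²/9 - (y + 9)²/40 = 1
Hyperbola, center (11, -9), transverse axis horizontal; a² = 9, b² = 40.
Latus rectum length = 2b²/a = 2·40/3 = 80/3.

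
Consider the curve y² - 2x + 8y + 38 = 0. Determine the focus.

Only y is squared. Complete the square in y: (y + 4)² = 2(x - 11).
Vertex (11, -4); 4p = 2 so p = 1/2. Opens right.
Focus is p units from the vertex along the axis: (h + p, k).

(23/2, -4)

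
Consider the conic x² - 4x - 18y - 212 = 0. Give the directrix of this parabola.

y = -33/2

Only x is squared. Complete the square in x: (x - 2)² = 18(y + 12).
Vertex (2, -12); 4p = 18 so p = 9/2. Opens up.
Directrix is the horizontal line y = k − p = -12 − (9/2) = -33/2.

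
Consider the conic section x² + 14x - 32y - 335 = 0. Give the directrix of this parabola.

Only x is squared. Complete the square in x: (x + 7)² = 32(y + 12).
Vertex (-7, -12); 4p = 32 so p = 8. Opens up.
Directrix is the horizontal line y = k − p = -12 − (8) = -20.

y = -20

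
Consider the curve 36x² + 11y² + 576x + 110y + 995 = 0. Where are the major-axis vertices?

(-8, -17) and (-8, 7)

Group the x- and y-terms: 36(x² + 16x) + 11(y² + 10y) = -995
Complete the square: 36(x + 8)² + 11(y + 5)² = -995 + 2304 + 275 = 1584
Divide through by 1584 to get (x + 8)²/44 + (y + 5)²/144 = 1.
Ellipse, center (-8, -5), major axis vertical; a² = 144, b² = 44.
a = 12. Vertices at (h, k ± a).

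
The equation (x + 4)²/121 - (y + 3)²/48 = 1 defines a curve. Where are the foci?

Center (-4, -3). The positive term is the x-term, so the transverse axis is horizontal; a² = 121, b² = 48.
c² = a² + b² = 121 + 48 = 169, so c = 13.
Foci lie on the horizontal axis through the center: (h ± c, k).

(-17, -3) and (9, -3)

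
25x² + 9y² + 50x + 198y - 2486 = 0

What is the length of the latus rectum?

72/5

25(x² + 2x) + 9(y² + 22y) = 2486
Complete the square: 25(x + 1)² + 9(y + 11)² = 2486 + 25 + 1089 = 3600
Divide by 3600: (x + 1)²/144 + (y + 11)²/400 = 1
Ellipse, center (-1, -11), major axis vertical; a² = 400, b² = 144.
Latus rectum length = 2b²/a = 2·144/20 = 72/5.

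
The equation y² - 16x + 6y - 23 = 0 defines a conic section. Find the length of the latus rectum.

16

Only y is squared. Complete the square in y: (y + 3)² = 16(x + 2).
Vertex (-2, -3); 4p = 16 so p = 4. Opens right.
Latus rectum length = |4p| = 16.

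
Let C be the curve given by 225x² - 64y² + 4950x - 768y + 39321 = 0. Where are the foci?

Rearranging, 225(x² + 22x) -64(y² + 12y) = -39321.
Complete the square: 225(x + 11)² -64(y + 6)² = -39321 + 27225 - 2304 = -14400
Divide by -14400: (y + 6)²/225 - (x + 11)²/64 = 1
Hyperbola, center (-11, -6), transverse axis vertical; a² = 225, b² = 64.
c² = a² + b² = 225 + 64 = 289, so c = 17.
Foci lie on the vertical axis through the center: (h, k ± c).

(-11, -23) and (-11, 11)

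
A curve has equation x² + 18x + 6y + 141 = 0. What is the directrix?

Only x is squared. Complete the square in x: (x + 9)² = -6(y + 10).
Vertex (-9, -10); 4p = -6 so p = -3/2. Opens down.
Directrix is the horizontal line y = k − p = -10 − (-3/2) = -17/2.

y = -17/2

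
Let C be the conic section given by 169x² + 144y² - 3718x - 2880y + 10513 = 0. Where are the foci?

Group the x- and y-terms: 169(x² - 22x) + 144(y² - 20y) = -10513
Completing the square gives 169(x - 11)² + 144(y - 10)² = -10513 + 20449 + 14400 = 24336.
Divide by 24336: (x - 11)²/144 + (y - 10)²/169 = 1
Ellipse, center (11, 10), major axis vertical; a² = 169, b² = 144.
c² = a² - b² = 169 - 144 = 25, so c = 5.
Foci lie on the vertical axis through the center: (h, k ± c).

(11, 5) and (11, 15)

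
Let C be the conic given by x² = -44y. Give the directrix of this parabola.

Vertex (0, 0); 4p = -44 so p = -11. Opens down.
Directrix is the horizontal line y = k − p = 0 − (-11) = 11.

y = 11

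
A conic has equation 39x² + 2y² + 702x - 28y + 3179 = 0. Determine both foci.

(-9, 7 - √37) and (-9, 7 + √37)

39(x² + 18x) + 2(y² - 14y) = -3179
Completing the square gives 39(x + 9)² + 2(y - 7)² = -3179 + 3159 + 98 = 78.
Divide by 78: (x + 9)²/2 + (y - 7)²/39 = 1
Ellipse, center (-9, 7), major axis vertical; a² = 39, b² = 2.
c² = a² - b² = 39 - 2 = 37, so c = √37.
Foci lie on the vertical axis through the center: (h, k ± c).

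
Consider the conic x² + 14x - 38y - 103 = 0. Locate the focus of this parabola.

Only x is squared. Complete the square in x: (x + 7)² = 38(y + 4).
Vertex (-7, -4); 4p = 38 so p = 19/2. Opens up.
Focus is p units from the vertex along the axis: (h, k + p).

(-7, 11/2)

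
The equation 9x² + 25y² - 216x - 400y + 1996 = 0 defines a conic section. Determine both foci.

Group: 9(x² - 24x) + 25(y² - 16y) = -1996
9(x - 12)² + 25(y - 8)² = -1996 + 1296 + 1600 = 900
Divide through by 900 to get (x - 12)²/100 + (y - 8)²/36 = 1.
Ellipse, center (12, 8), major axis horizontal; a² = 100, b² = 36.
c² = a² - b² = 100 - 36 = 64, so c = 8.
Foci lie on the horizontal axis through the center: (h ± c, k).

(4, 8) and (20, 8)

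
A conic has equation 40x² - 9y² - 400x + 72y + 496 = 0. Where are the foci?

40(x² - 10x) -9(y² - 8y) = -496
Completing the square gives 40(x - 5)² -9(y - 4)² = -496 + 1000 - 144 = 360.
Dividing both sides by 360: (x - 5)²/9 - (y - 4)²/40 = 1
Hyperbola, center (5, 4), transverse axis horizontal; a² = 9, b² = 40.
c² = a² + b² = 9 + 40 = 49, so c = 7.
Foci lie on the horizontal axis through the center: (h ± c, k).

(-2, 4) and (12, 4)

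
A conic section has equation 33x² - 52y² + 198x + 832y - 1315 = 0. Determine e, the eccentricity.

Group the x- and y-terms: 33(x² + 6x) -52(y² - 16y) = 1315
33(x + 3)² -52(y - 8)² = 1315 + 297 - 3328 = -1716
Divide by -1716: (y - 8)²/33 - (x + 3)²/52 = 1
Hyperbola, center (-3, 8), transverse axis vertical; a² = 33, b² = 52.
c² = a² + b² = 85, so c = √85.
e = c/a = √85/√33 = √2805/33.

e = √2805/33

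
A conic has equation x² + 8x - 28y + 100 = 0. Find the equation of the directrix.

Only x is squared. Complete the square in x: (x + 4)² = 28(y - 3).
Vertex (-4, 3); 4p = 28 so p = 7. Opens up.
Directrix is the horizontal line y = k − p = 3 − (7) = -4.

y = -4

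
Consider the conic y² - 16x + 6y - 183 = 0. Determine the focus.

(-8, -3)

Only y is squared. Complete the square in y: (y + 3)² = 16(x + 12).
Vertex (-12, -3); 4p = 16 so p = 4. Opens right.
Focus is p units from the vertex along the axis: (h + p, k).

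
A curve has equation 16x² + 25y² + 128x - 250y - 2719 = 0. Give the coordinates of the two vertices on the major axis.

Collect terms: 16(x² + 8x) + 25(y² - 10y) = 2719
Complete the square: 16(x + 4)² + 25(y - 5)² = 2719 + 256 + 625 = 3600
Divide by 3600: (x + 4)²/225 + (y - 5)²/144 = 1
Ellipse, center (-4, 5), major axis horizontal; a² = 225, b² = 144.
a = 15. Vertices at (h ± a, k).

(-19, 5) and (11, 5)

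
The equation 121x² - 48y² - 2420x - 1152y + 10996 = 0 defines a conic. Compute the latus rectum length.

Group the x- and y-terms: 121(x² - 20x) -48(y² + 24y) = -10996
Complete the square: 121(x - 10)² -48(y + 12)² = -10996 + 12100 - 6912 = -5808
Divide through by -5808 to get (y + 12)²/121 - (x - 10)²/48 = 1.
Hyperbola, center (10, -12), transverse axis vertical; a² = 121, b² = 48.
Latus rectum length = 2b²/a = 2·48/11 = 96/11.

96/11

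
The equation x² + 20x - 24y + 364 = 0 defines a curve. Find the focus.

(-10, 17)

Only x is squared. Complete the square in x: (x + 10)² = 24(y - 11).
Vertex (-10, 11); 4p = 24 so p = 6. Opens up.
Focus is p units from the vertex along the axis: (h, k + p).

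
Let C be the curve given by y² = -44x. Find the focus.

(-11, 0)

Vertex (0, 0); 4p = -44 so p = -11. Opens left.
Focus is p units from the vertex along the axis: (h + p, k).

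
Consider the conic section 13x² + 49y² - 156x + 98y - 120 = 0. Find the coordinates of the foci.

(0, -1) and (12, -1)

Group the x- and y-terms: 13(x² - 12x) + 49(y² + 2y) = 120
Complete the square: 13(x - 6)² + 49(y + 1)² = 120 + 468 + 49 = 637
Divide by 637: (x - 6)²/49 + (y + 1)²/13 = 1
Ellipse, center (6, -1), major axis horizontal; a² = 49, b² = 13.
c² = a² - b² = 49 - 13 = 36, so c = 6.
Foci lie on the horizontal axis through the center: (h ± c, k).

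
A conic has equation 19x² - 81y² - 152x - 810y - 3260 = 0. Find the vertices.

(-5, -5) and (13, -5)

19(x² - 8x) -81(y² + 10y) = 3260
Complete the square in x and y: 19(x - 4)² -81(y + 5)² = 3260 + 304 - 2025 = 1539
Dividing both sides by 1539: (x - 4)²/81 - (y + 5)²/19 = 1
Hyperbola, center (4, -5), transverse axis horizontal; a² = 81, b² = 19.
a = 9. Vertices at (h ± a, k).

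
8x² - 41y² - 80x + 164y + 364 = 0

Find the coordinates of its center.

(5, 2)

8(x² - 10x) -41(y² - 4y) = -364
Complete the square: 8(x - 5)² -41(y - 2)² = -364 + 200 - 164 = -328
Dividing both sides by -328: (y - 2)²/8 - (x - 5)²/41 = 1
Hyperbola with center (5, 2).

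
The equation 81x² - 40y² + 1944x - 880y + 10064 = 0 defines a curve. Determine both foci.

Collect terms: 81(x² + 24x) -40(y² + 22y) = -10064
Complete the square in x and y: 81(x + 12)² -40(y + 11)² = -10064 + 11664 - 4840 = -3240
Dividing both sides by -3240: (y + 11)²/81 - (x + 12)²/40 = 1
Hyperbola, center (-12, -11), transverse axis vertical; a² = 81, b² = 40.
c² = a² + b² = 81 + 40 = 121, so c = 11.
Foci lie on the vertical axis through the center: (h, k ± c).

(-12, -22) and (-12, 0)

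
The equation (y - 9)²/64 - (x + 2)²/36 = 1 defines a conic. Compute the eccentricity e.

Center (-2, 9). The positive term is the y-term, so the transverse axis is vertical; a² = 64, b² = 36.
c² = a² + b² = 100, so c = 10.
e = c/a = 10/8 = 5/4.

e = 5/4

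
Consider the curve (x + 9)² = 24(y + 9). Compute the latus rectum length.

Vertex (-9, -9); 4p = 24 so p = 6. Opens up.
Latus rectum length = |4p| = 24.

24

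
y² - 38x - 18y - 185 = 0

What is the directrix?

x = -33/2

Only y is squared. Complete the square in y: (y - 9)² = 38(x + 7).
Vertex (-7, 9); 4p = 38 so p = 19/2. Opens right.
Directrix is the vertical line x = h − p = -7 − (19/2) = -33/2.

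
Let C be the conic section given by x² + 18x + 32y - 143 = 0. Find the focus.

(-9, -1)

Only x is squared. Complete the square in x: (x + 9)² = -32(y - 7).
Vertex (-9, 7); 4p = -32 so p = -8. Opens down.
Focus is p units from the vertex along the axis: (h, k + p).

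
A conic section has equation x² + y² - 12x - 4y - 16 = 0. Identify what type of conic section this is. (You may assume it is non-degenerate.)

No xy term. Coefficients of x² and y² are A = 1, C = 1.
A = C (same sign) ⇒ circle.

circle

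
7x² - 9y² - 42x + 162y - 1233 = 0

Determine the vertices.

(-6, 9) and (12, 9)

Group the x- and y-terms: 7(x² - 6x) -9(y² - 18y) = 1233
Complete the square: 7(x - 3)² -9(y - 9)² = 1233 + 63 - 729 = 567
Divide through by 567 to get (x - 3)²/81 - (y - 9)²/63 = 1.
Hyperbola, center (3, 9), transverse axis horizontal; a² = 81, b² = 63.
a = 9. Vertices at (h ± a, k).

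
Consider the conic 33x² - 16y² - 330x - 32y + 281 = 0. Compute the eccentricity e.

Group the x- and y-terms: 33(x² - 10x) -16(y² + 2y) = -281
Complete the square: 33(x - 5)² -16(y + 1)² = -281 + 825 - 16 = 528
Dividing both sides by 528: (x - 5)²/16 - (y + 1)²/33 = 1
Hyperbola, center (5, -1), transverse axis horizontal; a² = 16, b² = 33.
c² = a² + b² = 49, so c = 7.
e = c/a = 7/4.

e = 7/4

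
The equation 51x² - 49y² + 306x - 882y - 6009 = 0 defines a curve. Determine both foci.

(-13, -9) and (7, -9)

Group: 51(x² + 6x) -49(y² + 18y) = 6009
51(x + 3)² -49(y + 9)² = 6009 + 459 - 3969 = 2499
Divide through by 2499 to get (x + 3)²/49 - (y + 9)²/51 = 1.
Hyperbola, center (-3, -9), transverse axis horizontal; a² = 49, b² = 51.
c² = a² + b² = 49 + 51 = 100, so c = 10.
Foci lie on the horizontal axis through the center: (h ± c, k).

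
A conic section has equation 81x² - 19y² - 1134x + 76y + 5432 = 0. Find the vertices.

Group the x- and y-terms: 81(x² - 14x) -19(y² - 4y) = -5432
Complete the square: 81(x - 7)² -19(y - 2)² = -5432 + 3969 - 76 = -1539
Divide by -1539: (y - 2)²/81 - (x - 7)²/19 = 1
Hyperbola, center (7, 2), transverse axis vertical; a² = 81, b² = 19.
a = 9. Vertices at (h, k ± a).

(7, -7) and (7, 11)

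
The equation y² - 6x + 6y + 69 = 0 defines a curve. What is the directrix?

x = 17/2

Only y is squared. Complete the square in y: (y + 3)² = 6(x - 10).
Vertex (10, -3); 4p = 6 so p = 3/2. Opens right.
Directrix is the vertical line x = h − p = 10 − (3/2) = 17/2.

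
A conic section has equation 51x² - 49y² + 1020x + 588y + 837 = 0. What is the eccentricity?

Group the x- and y-terms: 51(x² + 20x) -49(y² - 12y) = -837
Completing the square gives 51(x + 10)² -49(y - 6)² = -837 + 5100 - 1764 = 2499.
Dividing both sides by 2499: (x + 10)²/49 - (y - 6)²/51 = 1
Hyperbola, center (-10, 6), transverse axis horizontal; a² = 49, b² = 51.
c² = a² + b² = 100, so c = 10.
e = c/a = 10/7.

e = 10/7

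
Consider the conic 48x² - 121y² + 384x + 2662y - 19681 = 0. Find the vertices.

(-15, 11) and (7, 11)

Rearranging, 48(x² + 8x) -121(y² - 22y) = 19681.
Complete the square: 48(x + 4)² -121(y - 11)² = 19681 + 768 - 14641 = 5808
Divide by 5808: (x + 4)²/121 - (y - 11)²/48 = 1
Hyperbola, center (-4, 11), transverse axis horizontal; a² = 121, b² = 48.
a = 11. Vertices at (h ± a, k).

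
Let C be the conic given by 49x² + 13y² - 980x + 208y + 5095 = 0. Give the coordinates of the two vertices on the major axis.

49(x² - 20x) + 13(y² + 16y) = -5095
Complete the square in x and y: 49(x - 10)² + 13(y + 8)² = -5095 + 4900 + 832 = 637
Divide by 637: (x - 10)²/13 + (y + 8)²/49 = 1
Ellipse, center (10, -8), major axis vertical; a² = 49, b² = 13.
a = 7. Vertices at (h, k ± a).

(10, -15) and (10, -1)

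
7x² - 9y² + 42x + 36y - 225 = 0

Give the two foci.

(-11, 2) and (5, 2)

Group the x- and y-terms: 7(x² + 6x) -9(y² - 4y) = 225
Complete the square in x and y: 7(x + 3)² -9(y - 2)² = 225 + 63 - 36 = 252
Dividing both sides by 252: (x + 3)²/36 - (y - 2)²/28 = 1
Hyperbola, center (-3, 2), transverse axis horizontal; a² = 36, b² = 28.
c² = a² + b² = 36 + 28 = 64, so c = 8.
Foci lie on the horizontal axis through the center: (h ± c, k).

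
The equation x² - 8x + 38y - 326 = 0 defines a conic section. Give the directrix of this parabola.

y = 37/2

Only x is squared. Complete the square in x: (x - 4)² = -38(y - 9).
Vertex (4, 9); 4p = -38 so p = -19/2. Opens down.
Directrix is the horizontal line y = k − p = 9 − (-19/2) = 37/2.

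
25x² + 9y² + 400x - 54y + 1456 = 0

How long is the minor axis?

Group: 25(x² + 16x) + 9(y² - 6y) = -1456
25(x + 8)² + 9(y - 3)² = -1456 + 1600 + 81 = 225
Divide by 225: (x + 8)²/9 + (y - 3)²/25 = 1
Ellipse, center (-8, 3), major axis vertical; a² = 25, b² = 9.
b² = 9 so b = 3; the minor axis has length 2b = 6.

6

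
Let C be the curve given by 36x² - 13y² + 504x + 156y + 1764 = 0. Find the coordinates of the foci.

(-7, -1) and (-7, 13)

Collect terms: 36(x² + 14x) -13(y² - 12y) = -1764
Completing the square gives 36(x + 7)² -13(y - 6)² = -1764 + 1764 - 468 = -468.
Divide through by -468 to get (y - 6)²/36 - (x + 7)²/13 = 1.
Hyperbola, center (-7, 6), transverse axis vertical; a² = 36, b² = 13.
c² = a² + b² = 36 + 13 = 49, so c = 7.
Foci lie on the vertical axis through the center: (h, k ± c).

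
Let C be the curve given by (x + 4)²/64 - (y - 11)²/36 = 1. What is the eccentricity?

e = 5/4

Center (-4, 11). The positive term is the x-term, so the transverse axis is horizontal; a² = 64, b² = 36.
c² = a² + b² = 100, so c = 10.
e = c/a = 10/8 = 5/4.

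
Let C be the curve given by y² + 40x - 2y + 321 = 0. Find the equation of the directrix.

Only y is squared. Complete the square in y: (y - 1)² = -40(x + 8).
Vertex (-8, 1); 4p = -40 so p = -10. Opens left.
Directrix is the vertical line x = h − p = -8 − (-10) = 2.

x = 2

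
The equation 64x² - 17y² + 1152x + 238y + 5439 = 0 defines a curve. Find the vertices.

Group the x- and y-terms: 64(x² + 18x) -17(y² - 14y) = -5439
Complete the square in x and y: 64(x + 9)² -17(y - 7)² = -5439 + 5184 - 833 = -1088
Dividing both sides by -1088: (y - 7)²/64 - (x + 9)²/17 = 1
Hyperbola, center (-9, 7), transverse axis vertical; a² = 64, b² = 17.
a = 8. Vertices at (h, k ± a).

(-9, -1) and (-9, 15)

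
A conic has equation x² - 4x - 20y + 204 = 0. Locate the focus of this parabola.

Only x is squared. Complete the square in x: (x - 2)² = 20(y - 10).
Vertex (2, 10); 4p = 20 so p = 5. Opens up.
Focus is p units from the vertex along the axis: (h, k + p).

(2, 15)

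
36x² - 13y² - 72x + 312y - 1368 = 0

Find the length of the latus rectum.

Group the x- and y-terms: 36(x² - 2x) -13(y² - 24y) = 1368
36(x - 1)² -13(y - 12)² = 1368 + 36 - 1872 = -468
Divide through by -468 to get (y - 12)²/36 - (x - 1)²/13 = 1.
Hyperbola, center (1, 12), transverse axis vertical; a² = 36, b² = 13.
Latus rectum length = 2b²/a = 2·13/6 = 13/3.

13/3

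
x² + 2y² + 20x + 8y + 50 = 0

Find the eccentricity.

Rearranging, (x² + 20x) + 2(y² + 4y) = -50.
Completing the square gives (x + 10)² + 2(y + 2)² = -50 + 100 + 8 = 58.
Divide by 58: (x + 10)²/58 + (y + 2)²/29 = 1
Ellipse, center (-10, -2), major axis horizontal; a² = 58, b² = 29.
c² = a² - b² = 29, so c = √29.
e = c/a = √29/√58 = √2/2.

e = √2/2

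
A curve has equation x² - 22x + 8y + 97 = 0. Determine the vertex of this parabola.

Only x is squared. Complete the square in x: (x - 11)² = -8(y - 3).
Vertex (11, 3); 4p = -8 so p = -2. Opens down.

(11, 3)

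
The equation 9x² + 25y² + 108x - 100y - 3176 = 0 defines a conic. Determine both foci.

Collect terms: 9(x² + 12x) + 25(y² - 4y) = 3176
Complete the square in x and y: 9(x + 6)² + 25(y - 2)² = 3176 + 324 + 100 = 3600
Divide by 3600: (x + 6)²/400 + (y - 2)²/144 = 1
Ellipse, center (-6, 2), major axis horizontal; a² = 400, b² = 144.
c² = a² - b² = 400 - 144 = 256, so c = 16.
Foci lie on the horizontal axis through the center: (h ± c, k).

(-22, 2) and (10, 2)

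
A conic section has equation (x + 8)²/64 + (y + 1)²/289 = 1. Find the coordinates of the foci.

(-8, -16) and (-8, 14)

Center (-8, -1). The larger denominator 289 sits under the y-term, so the major axis is vertical; a² = 289, b² = 64.
c² = a² - b² = 289 - 64 = 225, so c = 15.
Foci lie on the vertical axis through the center: (h, k ± c).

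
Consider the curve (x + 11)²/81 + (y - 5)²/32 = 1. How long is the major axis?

Center (-11, 5). The larger denominator 81 sits under the x-term, so the major axis is horizontal; a² = 81, b² = 32.
a² = 81 so a = 9; the major axis has length 2a = 18.

18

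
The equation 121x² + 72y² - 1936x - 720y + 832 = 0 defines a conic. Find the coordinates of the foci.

Group: 121(x² - 16x) + 72(y² - 10y) = -832
121(x - 8)² + 72(y - 5)² = -832 + 7744 + 1800 = 8712
Divide through by 8712 to get (x - 8)²/72 + (y - 5)²/121 = 1.
Ellipse, center (8, 5), major axis vertical; a² = 121, b² = 72.
c² = a² - b² = 121 - 72 = 49, so c = 7.
Foci lie on the vertical axis through the center: (h, k ± c).

(8, -2) and (8, 12)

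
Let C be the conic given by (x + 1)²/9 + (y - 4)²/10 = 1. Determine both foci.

Center (-1, 4). The larger denominator 10 sits under the y-term, so the major axis is vertical; a² = 10, b² = 9.
c² = a² - b² = 10 - 9 = 1, so c = 1.
Foci lie on the vertical axis through the center: (h, k ± c).

(-1, 3) and (-1, 5)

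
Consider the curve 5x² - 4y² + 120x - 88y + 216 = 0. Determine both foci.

(-15, -11) and (-9, -11)

Group: 5(x² + 24x) -4(y² + 22y) = -216
Completing the square gives 5(x + 12)² -4(y + 11)² = -216 + 720 - 484 = 20.
Divide by 20: (x + 12)²/4 - (y + 11)²/5 = 1
Hyperbola, center (-12, -11), transverse axis horizontal; a² = 4, b² = 5.
c² = a² + b² = 4 + 5 = 9, so c = 3.
Foci lie on the horizontal axis through the center: (h ± c, k).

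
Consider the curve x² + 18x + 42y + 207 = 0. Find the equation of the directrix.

Only x is squared. Complete the square in x: (x + 9)² = -42(y + 3).
Vertex (-9, -3); 4p = -42 so p = -21/2. Opens down.
Directrix is the horizontal line y = k − p = -3 − (-21/2) = 15/2.

y = 15/2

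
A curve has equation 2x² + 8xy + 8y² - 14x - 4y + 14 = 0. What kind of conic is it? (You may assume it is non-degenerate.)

parabola

A = 2, B = 8, C = 8.
Discriminant B² − 4AC = 8² − 4·2·8 = 0.
B² − 4AC = 0 ⇒ parabola.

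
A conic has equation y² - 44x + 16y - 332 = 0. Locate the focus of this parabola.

Only y is squared. Complete the square in y: (y + 8)² = 44(x + 9).
Vertex (-9, -8); 4p = 44 so p = 11. Opens right.
Focus is p units from the vertex along the axis: (h + p, k).

(2, -8)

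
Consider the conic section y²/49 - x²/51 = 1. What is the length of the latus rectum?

102/7

Center (0, 0). The positive term is the y-term, so the transverse axis is vertical; a² = 49, b² = 51.
Latus rectum length = 2b²/a = 2·51/7 = 102/7.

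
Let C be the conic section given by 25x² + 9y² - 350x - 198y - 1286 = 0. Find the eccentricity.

Rearranging, 25(x² - 14x) + 9(y² - 22y) = 1286.
Completing the square gives 25(x - 7)² + 9(y - 11)² = 1286 + 1225 + 1089 = 3600.
Divide by 3600: (x - 7)²/144 + (y - 11)²/400 = 1
Ellipse, center (7, 11), major axis vertical; a² = 400, b² = 144.
c² = a² - b² = 256, so c = 16.
e = c/a = 16/20 = 4/5.

e = 4/5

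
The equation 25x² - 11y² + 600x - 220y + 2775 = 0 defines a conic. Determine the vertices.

Rearranging, 25(x² + 24x) -11(y² + 20y) = -2775.
Completing the square gives 25(x + 12)² -11(y + 10)² = -2775 + 3600 - 1100 = -275.
Dividing both sides by -275: (y + 10)²/25 - (x + 12)²/11 = 1
Hyperbola, center (-12, -10), transverse axis vertical; a² = 25, b² = 11.
a = 5. Vertices at (h, k ± a).

(-12, -15) and (-12, -5)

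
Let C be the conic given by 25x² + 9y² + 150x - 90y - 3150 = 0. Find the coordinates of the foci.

25(x² + 6x) + 9(y² - 10y) = 3150
Complete the square in x and y: 25(x + 3)² + 9(y - 5)² = 3150 + 225 + 225 = 3600
Divide by 3600: (x + 3)²/144 + (y - 5)²/400 = 1
Ellipse, center (-3, 5), major axis vertical; a² = 400, b² = 144.
c² = a² - b² = 400 - 144 = 256, so c = 16.
Foci lie on the vertical axis through the center: (h, k ± c).

(-3, -11) and (-3, 21)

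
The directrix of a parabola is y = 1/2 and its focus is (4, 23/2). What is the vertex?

(4, 6)

The vertex is the midpoint between the focus and the directrix along the axis of symmetry.
Axis is vertical (directrix is horizontal). Vertex y-coordinate = (23/2 + 1/2)/2 = 6; x-coordinate = 4.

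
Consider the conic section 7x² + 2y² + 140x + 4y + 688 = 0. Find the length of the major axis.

7(x² + 20x) + 2(y² + 2y) = -688
Completing the square gives 7(x + 10)² + 2(y + 1)² = -688 + 700 + 2 = 14.
Divide through by 14 to get (x + 10)²/2 + (y + 1)²/7 = 1.
Ellipse, center (-10, -1), major axis vertical; a² = 7, b² = 2.
a² = 7 so a = √7; the major axis has length 2a = 2√7.

2√7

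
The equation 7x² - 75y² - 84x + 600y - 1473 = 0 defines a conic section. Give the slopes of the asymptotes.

Rearranging, 7(x² - 12x) -75(y² - 8y) = 1473.
7(x - 6)² -75(y - 4)² = 1473 + 252 - 1200 = 525
Dividing both sides by 525: (x - 6)²/75 - (y - 4)²/7 = 1
Hyperbola, center (6, 4), transverse axis horizontal; a² = 75, b² = 7.
For a horizontal hyperbola the asymptotes have slope ±b/a.
Here that is ±√7/5√3 = ±√21/15.

√21/15 and -√21/15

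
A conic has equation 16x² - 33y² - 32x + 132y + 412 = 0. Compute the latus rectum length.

33/2

Group: 16(x² - 2x) -33(y² - 4y) = -412
Complete the square: 16(x - 1)² -33(y - 2)² = -412 + 16 - 132 = -528
Divide through by -528 to get (y - 2)²/16 - (x - 1)²/33 = 1.
Hyperbola, center (1, 2), transverse axis vertical; a² = 16, b² = 33.
Latus rectum length = 2b²/a = 2·33/4 = 33/2.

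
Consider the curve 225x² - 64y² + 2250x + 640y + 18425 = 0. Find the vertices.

225(x² + 10x) -64(y² - 10y) = -18425
Completing the square gives 225(x + 5)² -64(y - 5)² = -18425 + 5625 - 1600 = -14400.
Divide by -14400: (y - 5)²/225 - (x + 5)²/64 = 1
Hyperbola, center (-5, 5), transverse axis vertical; a² = 225, b² = 64.
a = 15. Vertices at (h, k ± a).

(-5, -10) and (-5, 20)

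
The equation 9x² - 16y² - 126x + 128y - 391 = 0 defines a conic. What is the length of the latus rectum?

Collect terms: 9(x² - 14x) -16(y² - 8y) = 391
Completing the square gives 9(x - 7)² -16(y - 4)² = 391 + 441 - 256 = 576.
Divide by 576: (x - 7)²/64 - (y - 4)²/36 = 1
Hyperbola, center (7, 4), transverse axis horizontal; a² = 64, b² = 36.
Latus rectum length = 2b²/a = 2·36/8 = 9.

9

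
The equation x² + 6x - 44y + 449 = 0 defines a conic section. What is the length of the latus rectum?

44

Only x is squared. Complete the square in x: (x + 3)² = 44(y - 10).
Vertex (-3, 10); 4p = 44 so p = 11. Opens up.
Latus rectum length = |4p| = 44.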